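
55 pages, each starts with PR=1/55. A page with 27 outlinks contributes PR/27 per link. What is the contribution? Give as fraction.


Initial PR = 1/55 = 1/55
Outlinks = 27
Contribution per link = PR / outlinks
= 1/55 / 27
= 1/1485

1/1485


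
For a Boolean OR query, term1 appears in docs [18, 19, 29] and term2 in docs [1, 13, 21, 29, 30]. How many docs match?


Boolean OR: find union of posting lists
term1 docs: [18, 19, 29]
term2 docs: [1, 13, 21, 29, 30]
Union: [1, 13, 18, 19, 21, 29, 30]
|union| = 7

7


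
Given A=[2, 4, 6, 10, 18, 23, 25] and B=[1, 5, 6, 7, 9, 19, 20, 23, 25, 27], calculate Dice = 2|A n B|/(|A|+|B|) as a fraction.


A intersect B = [6, 23, 25]
|A intersect B| = 3
|A| = 7, |B| = 10
Dice = 2*3 / (7+10)
= 6 / 17 = 6/17

6/17


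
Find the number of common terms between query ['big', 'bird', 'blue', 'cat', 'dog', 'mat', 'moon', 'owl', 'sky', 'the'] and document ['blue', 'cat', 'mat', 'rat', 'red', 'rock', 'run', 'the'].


Query terms: ['big', 'bird', 'blue', 'cat', 'dog', 'mat', 'moon', 'owl', 'sky', 'the']
Document terms: ['blue', 'cat', 'mat', 'rat', 'red', 'rock', 'run', 'the']
Common terms: ['blue', 'cat', 'mat', 'the']
Overlap count = 4

4


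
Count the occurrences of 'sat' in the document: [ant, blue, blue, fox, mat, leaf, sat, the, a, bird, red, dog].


Document has 12 words
Scanning for 'sat':
Found at positions: [6]
Count = 1

1


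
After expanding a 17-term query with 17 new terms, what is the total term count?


Original terms: 17
Expansion terms: 17
Total = 17 + 17 = 34

34


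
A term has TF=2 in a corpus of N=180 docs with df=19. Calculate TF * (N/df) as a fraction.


TF * (N/df)
= 2 * (180/19)
= 2 * 180/19
= 360/19

360/19


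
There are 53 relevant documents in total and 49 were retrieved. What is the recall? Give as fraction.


Recall = retrieved_relevant / total_relevant
= 49 / 53
= 49 / (49 + 4)
= 49/53

49/53


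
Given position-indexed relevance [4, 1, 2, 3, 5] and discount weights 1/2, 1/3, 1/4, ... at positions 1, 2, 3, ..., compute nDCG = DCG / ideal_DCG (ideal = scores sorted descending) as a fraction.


Position discount weights w_i = 1/(i+1) for i=1..5:
Weights = [1/2, 1/3, 1/4, 1/5, 1/6]
Actual relevance: [4, 1, 2, 3, 5]
DCG = 4/2 + 1/3 + 2/4 + 3/5 + 5/6 = 64/15
Ideal relevance (sorted desc): [5, 4, 3, 2, 1]
Ideal DCG = 5/2 + 4/3 + 3/4 + 2/5 + 1/6 = 103/20
nDCG = DCG / ideal_DCG = 64/15 / 103/20 = 256/309

256/309


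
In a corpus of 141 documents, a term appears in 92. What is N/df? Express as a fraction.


IDF ratio = N / df
= 141 / 92
= 141/92

141/92


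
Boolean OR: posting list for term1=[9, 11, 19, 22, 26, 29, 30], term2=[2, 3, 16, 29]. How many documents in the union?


Boolean OR: find union of posting lists
term1 docs: [9, 11, 19, 22, 26, 29, 30]
term2 docs: [2, 3, 16, 29]
Union: [2, 3, 9, 11, 16, 19, 22, 26, 29, 30]
|union| = 10

10


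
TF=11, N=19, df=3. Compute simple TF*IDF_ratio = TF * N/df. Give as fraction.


TF * (N/df)
= 11 * (19/3)
= 11 * 19/3
= 209/3

209/3


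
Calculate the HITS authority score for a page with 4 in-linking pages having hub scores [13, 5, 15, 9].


Authority = sum of hub scores of in-linkers
In-link 1: hub score = 13
In-link 2: hub score = 5
In-link 3: hub score = 15
In-link 4: hub score = 9
Authority = 13 + 5 + 15 + 9 = 42

42


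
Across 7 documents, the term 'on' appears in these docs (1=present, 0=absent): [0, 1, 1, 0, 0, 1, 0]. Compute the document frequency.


Checking each document for 'on':
Doc 1: absent
Doc 2: present
Doc 3: present
Doc 4: absent
Doc 5: absent
Doc 6: present
Doc 7: absent
df = sum of presences = 0 + 1 + 1 + 0 + 0 + 1 + 0 = 3

3


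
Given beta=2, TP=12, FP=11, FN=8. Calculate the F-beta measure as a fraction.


P = TP/(TP+FP) = 12/23 = 12/23
R = TP/(TP+FN) = 12/20 = 3/5
beta^2 = 2^2 = 4
(1 + beta^2) = 5
Numerator = (1+beta^2)*P*R = 36/23
Denominator = beta^2*P + R = 48/23 + 3/5 = 309/115
F_beta = 60/103

60/103


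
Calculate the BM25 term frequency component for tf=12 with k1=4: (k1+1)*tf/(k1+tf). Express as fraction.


BM25 TF component = (k1+1)*tf / (k1+tf)
k1 = 4, tf = 12
Numerator = (4+1)*12 = 60
Denominator = 4 + 12 = 16
= 60/16 = 15/4

15/4


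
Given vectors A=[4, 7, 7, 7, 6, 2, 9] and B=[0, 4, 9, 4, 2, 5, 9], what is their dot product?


Dot product = sum of element-wise products
A[0]*B[0] = 4*0 = 0
A[1]*B[1] = 7*4 = 28
A[2]*B[2] = 7*9 = 63
A[3]*B[3] = 7*4 = 28
A[4]*B[4] = 6*2 = 12
A[5]*B[5] = 2*5 = 10
A[6]*B[6] = 9*9 = 81
Sum = 0 + 28 + 63 + 28 + 12 + 10 + 81 = 222

222


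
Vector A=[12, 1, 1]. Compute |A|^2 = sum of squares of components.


|A|^2 = sum of squared components
A[0]^2 = 12^2 = 144
A[1]^2 = 1^2 = 1
A[2]^2 = 1^2 = 1
Sum = 144 + 1 + 1 = 146

146


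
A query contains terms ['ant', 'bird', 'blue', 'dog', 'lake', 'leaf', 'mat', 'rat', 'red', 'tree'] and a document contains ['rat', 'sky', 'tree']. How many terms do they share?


Query terms: ['ant', 'bird', 'blue', 'dog', 'lake', 'leaf', 'mat', 'rat', 'red', 'tree']
Document terms: ['rat', 'sky', 'tree']
Common terms: ['rat', 'tree']
Overlap count = 2

2


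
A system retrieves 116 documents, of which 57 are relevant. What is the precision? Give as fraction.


Precision = relevant_retrieved / total_retrieved
= 57 / 116
= 57 / (57 + 59)
= 57/116

57/116


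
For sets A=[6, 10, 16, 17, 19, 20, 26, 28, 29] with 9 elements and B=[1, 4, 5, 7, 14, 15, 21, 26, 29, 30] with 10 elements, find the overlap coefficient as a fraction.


A intersect B = [26, 29]
|A intersect B| = 2
min(|A|, |B|) = min(9, 10) = 9
Overlap = 2 / 9 = 2/9

2/9


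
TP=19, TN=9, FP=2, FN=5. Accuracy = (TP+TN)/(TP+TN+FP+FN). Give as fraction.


Accuracy = (TP + TN) / (TP + TN + FP + FN)
TP + TN = 19 + 9 = 28
Total = 19 + 9 + 2 + 5 = 35
Accuracy = 28 / 35 = 4/5

4/5


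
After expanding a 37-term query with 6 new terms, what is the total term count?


Original terms: 37
Expansion terms: 6
Total = 37 + 6 = 43

43


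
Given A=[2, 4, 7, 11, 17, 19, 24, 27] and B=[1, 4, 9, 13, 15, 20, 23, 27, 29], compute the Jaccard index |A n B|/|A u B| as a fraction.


A intersect B = [4, 27]
|A intersect B| = 2
A union B = [1, 2, 4, 7, 9, 11, 13, 15, 17, 19, 20, 23, 24, 27, 29]
|A union B| = 15
Jaccard = 2/15 = 2/15

2/15


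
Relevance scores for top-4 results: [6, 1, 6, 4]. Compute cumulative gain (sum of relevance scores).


Cumulative Gain = sum of relevance scores
Position 1: rel=6, running sum=6
Position 2: rel=1, running sum=7
Position 3: rel=6, running sum=13
Position 4: rel=4, running sum=17
CG = 17

17


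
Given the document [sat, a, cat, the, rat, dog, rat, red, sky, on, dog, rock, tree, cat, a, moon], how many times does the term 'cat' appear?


Document has 16 words
Scanning for 'cat':
Found at positions: [2, 13]
Count = 2

2


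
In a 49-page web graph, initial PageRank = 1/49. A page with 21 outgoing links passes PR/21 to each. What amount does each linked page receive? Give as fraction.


Initial PR = 1/49 = 1/49
Outlinks = 21
Contribution per link = PR / outlinks
= 1/49 / 21
= 1/1029

1/1029


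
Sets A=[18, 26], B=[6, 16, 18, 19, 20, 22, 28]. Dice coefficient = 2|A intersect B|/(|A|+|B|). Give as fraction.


A intersect B = [18]
|A intersect B| = 1
|A| = 2, |B| = 7
Dice = 2*1 / (2+7)
= 2 / 9 = 2/9

2/9


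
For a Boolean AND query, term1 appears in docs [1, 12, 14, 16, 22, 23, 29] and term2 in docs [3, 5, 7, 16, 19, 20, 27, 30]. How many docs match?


Boolean AND: find intersection of posting lists
term1 docs: [1, 12, 14, 16, 22, 23, 29]
term2 docs: [3, 5, 7, 16, 19, 20, 27, 30]
Intersection: [16]
|intersection| = 1

1


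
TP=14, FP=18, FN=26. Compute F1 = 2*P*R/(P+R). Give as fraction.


F1 = 2 * P * R / (P + R)
P = TP/(TP+FP) = 14/32 = 7/16
R = TP/(TP+FN) = 14/40 = 7/20
2 * P * R = 2 * 7/16 * 7/20 = 49/160
P + R = 7/16 + 7/20 = 63/80
F1 = 49/160 / 63/80 = 7/18

7/18


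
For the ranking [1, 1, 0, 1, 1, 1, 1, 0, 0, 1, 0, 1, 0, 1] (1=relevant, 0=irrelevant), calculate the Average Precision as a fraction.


Computing P@k for each relevant position:
Position 1: relevant, P@1 = 1/1 = 1
Position 2: relevant, P@2 = 2/2 = 1
Position 3: not relevant
Position 4: relevant, P@4 = 3/4 = 3/4
Position 5: relevant, P@5 = 4/5 = 4/5
Position 6: relevant, P@6 = 5/6 = 5/6
Position 7: relevant, P@7 = 6/7 = 6/7
Position 8: not relevant
Position 9: not relevant
Position 10: relevant, P@10 = 7/10 = 7/10
Position 11: not relevant
Position 12: relevant, P@12 = 8/12 = 2/3
Position 13: not relevant
Position 14: relevant, P@14 = 9/14 = 9/14
Sum of P@k = 1 + 1 + 3/4 + 4/5 + 5/6 + 6/7 + 7/10 + 2/3 + 9/14 = 29/4
AP = 29/4 / 9 = 29/36

29/36


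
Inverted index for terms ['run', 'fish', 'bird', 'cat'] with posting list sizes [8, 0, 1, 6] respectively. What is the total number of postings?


Summing posting list sizes:
'run': 8 postings
'fish': 0 postings
'bird': 1 postings
'cat': 6 postings
Total = 8 + 0 + 1 + 6 = 15

15


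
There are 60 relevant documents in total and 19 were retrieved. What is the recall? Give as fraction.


Recall = retrieved_relevant / total_relevant
= 19 / 60
= 19 / (19 + 41)
= 19/60

19/60


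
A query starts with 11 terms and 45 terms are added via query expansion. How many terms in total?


Original terms: 11
Expansion terms: 45
Total = 11 + 45 = 56

56


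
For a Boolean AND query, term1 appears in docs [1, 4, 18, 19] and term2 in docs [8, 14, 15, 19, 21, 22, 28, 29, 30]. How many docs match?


Boolean AND: find intersection of posting lists
term1 docs: [1, 4, 18, 19]
term2 docs: [8, 14, 15, 19, 21, 22, 28, 29, 30]
Intersection: [19]
|intersection| = 1

1


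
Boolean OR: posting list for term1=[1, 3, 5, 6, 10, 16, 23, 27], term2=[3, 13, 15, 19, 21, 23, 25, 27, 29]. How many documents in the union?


Boolean OR: find union of posting lists
term1 docs: [1, 3, 5, 6, 10, 16, 23, 27]
term2 docs: [3, 13, 15, 19, 21, 23, 25, 27, 29]
Union: [1, 3, 5, 6, 10, 13, 15, 16, 19, 21, 23, 25, 27, 29]
|union| = 14

14


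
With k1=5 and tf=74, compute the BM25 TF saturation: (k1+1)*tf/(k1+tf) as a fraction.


BM25 TF component = (k1+1)*tf / (k1+tf)
k1 = 5, tf = 74
Numerator = (5+1)*74 = 444
Denominator = 5 + 74 = 79
= 444/79 = 444/79

444/79


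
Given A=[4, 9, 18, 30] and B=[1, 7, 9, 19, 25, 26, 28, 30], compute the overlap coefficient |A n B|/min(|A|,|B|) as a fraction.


A intersect B = [9, 30]
|A intersect B| = 2
min(|A|, |B|) = min(4, 8) = 4
Overlap = 2 / 4 = 1/2

1/2


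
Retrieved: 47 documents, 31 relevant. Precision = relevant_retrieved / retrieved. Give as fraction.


Precision = relevant_retrieved / total_retrieved
= 31 / 47
= 31 / (31 + 16)
= 31/47

31/47


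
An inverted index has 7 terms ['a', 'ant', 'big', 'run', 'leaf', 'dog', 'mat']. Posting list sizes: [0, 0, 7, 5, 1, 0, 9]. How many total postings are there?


Summing posting list sizes:
'a': 0 postings
'ant': 0 postings
'big': 7 postings
'run': 5 postings
'leaf': 1 postings
'dog': 0 postings
'mat': 9 postings
Total = 0 + 0 + 7 + 5 + 1 + 0 + 9 = 22

22


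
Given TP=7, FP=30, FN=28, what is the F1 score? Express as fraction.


F1 = 2 * P * R / (P + R)
P = TP/(TP+FP) = 7/37 = 7/37
R = TP/(TP+FN) = 7/35 = 1/5
2 * P * R = 2 * 7/37 * 1/5 = 14/185
P + R = 7/37 + 1/5 = 72/185
F1 = 14/185 / 72/185 = 7/36

7/36


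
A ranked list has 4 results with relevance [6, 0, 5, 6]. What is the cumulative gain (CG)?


Cumulative Gain = sum of relevance scores
Position 1: rel=6, running sum=6
Position 2: rel=0, running sum=6
Position 3: rel=5, running sum=11
Position 4: rel=6, running sum=17
CG = 17

17


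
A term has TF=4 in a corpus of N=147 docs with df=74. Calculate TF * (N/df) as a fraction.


TF * (N/df)
= 4 * (147/74)
= 4 * 147/74
= 294/37

294/37


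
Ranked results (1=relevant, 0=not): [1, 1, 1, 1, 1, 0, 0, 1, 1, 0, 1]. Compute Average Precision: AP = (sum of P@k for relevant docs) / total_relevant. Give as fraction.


Computing P@k for each relevant position:
Position 1: relevant, P@1 = 1/1 = 1
Position 2: relevant, P@2 = 2/2 = 1
Position 3: relevant, P@3 = 3/3 = 1
Position 4: relevant, P@4 = 4/4 = 1
Position 5: relevant, P@5 = 5/5 = 1
Position 6: not relevant
Position 7: not relevant
Position 8: relevant, P@8 = 6/8 = 3/4
Position 9: relevant, P@9 = 7/9 = 7/9
Position 10: not relevant
Position 11: relevant, P@11 = 8/11 = 8/11
Sum of P@k = 1 + 1 + 1 + 1 + 1 + 3/4 + 7/9 + 8/11 = 2873/396
AP = 2873/396 / 8 = 2873/3168

2873/3168


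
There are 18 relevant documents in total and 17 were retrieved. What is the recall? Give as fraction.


Recall = retrieved_relevant / total_relevant
= 17 / 18
= 17 / (17 + 1)
= 17/18

17/18


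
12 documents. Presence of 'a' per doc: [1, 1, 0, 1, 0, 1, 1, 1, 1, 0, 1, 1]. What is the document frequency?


Checking each document for 'a':
Doc 1: present
Doc 2: present
Doc 3: absent
Doc 4: present
Doc 5: absent
Doc 6: present
Doc 7: present
Doc 8: present
Doc 9: present
Doc 10: absent
Doc 11: present
Doc 12: present
df = sum of presences = 1 + 1 + 0 + 1 + 0 + 1 + 1 + 1 + 1 + 0 + 1 + 1 = 9

9


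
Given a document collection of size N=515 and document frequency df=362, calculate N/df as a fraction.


IDF ratio = N / df
= 515 / 362
= 515/362

515/362


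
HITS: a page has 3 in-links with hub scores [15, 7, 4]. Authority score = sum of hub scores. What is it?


Authority = sum of hub scores of in-linkers
In-link 1: hub score = 15
In-link 2: hub score = 7
In-link 3: hub score = 4
Authority = 15 + 7 + 4 = 26

26


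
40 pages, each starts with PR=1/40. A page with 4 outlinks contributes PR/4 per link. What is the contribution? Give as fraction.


Initial PR = 1/40 = 1/40
Outlinks = 4
Contribution per link = PR / outlinks
= 1/40 / 4
= 1/160

1/160


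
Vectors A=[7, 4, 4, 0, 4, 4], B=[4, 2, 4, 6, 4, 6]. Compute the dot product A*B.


Dot product = sum of element-wise products
A[0]*B[0] = 7*4 = 28
A[1]*B[1] = 4*2 = 8
A[2]*B[2] = 4*4 = 16
A[3]*B[3] = 0*6 = 0
A[4]*B[4] = 4*4 = 16
A[5]*B[5] = 4*6 = 24
Sum = 28 + 8 + 16 + 0 + 16 + 24 = 92

92


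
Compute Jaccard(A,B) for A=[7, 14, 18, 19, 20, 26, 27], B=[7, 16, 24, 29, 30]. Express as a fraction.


A intersect B = [7]
|A intersect B| = 1
A union B = [7, 14, 16, 18, 19, 20, 24, 26, 27, 29, 30]
|A union B| = 11
Jaccard = 1/11 = 1/11

1/11


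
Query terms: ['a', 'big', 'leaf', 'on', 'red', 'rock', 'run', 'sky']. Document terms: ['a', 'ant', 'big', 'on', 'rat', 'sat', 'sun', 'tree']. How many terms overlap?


Query terms: ['a', 'big', 'leaf', 'on', 'red', 'rock', 'run', 'sky']
Document terms: ['a', 'ant', 'big', 'on', 'rat', 'sat', 'sun', 'tree']
Common terms: ['a', 'big', 'on']
Overlap count = 3

3


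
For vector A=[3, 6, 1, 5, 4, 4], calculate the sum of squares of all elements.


|A|^2 = sum of squared components
A[0]^2 = 3^2 = 9
A[1]^2 = 6^2 = 36
A[2]^2 = 1^2 = 1
A[3]^2 = 5^2 = 25
A[4]^2 = 4^2 = 16
A[5]^2 = 4^2 = 16
Sum = 9 + 36 + 1 + 25 + 16 + 16 = 103

103


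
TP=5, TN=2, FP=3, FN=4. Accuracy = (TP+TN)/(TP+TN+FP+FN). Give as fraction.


Accuracy = (TP + TN) / (TP + TN + FP + FN)
TP + TN = 5 + 2 = 7
Total = 5 + 2 + 3 + 4 = 14
Accuracy = 7 / 14 = 1/2

1/2


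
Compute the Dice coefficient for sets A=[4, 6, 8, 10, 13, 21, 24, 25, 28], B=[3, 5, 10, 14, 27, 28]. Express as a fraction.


A intersect B = [10, 28]
|A intersect B| = 2
|A| = 9, |B| = 6
Dice = 2*2 / (9+6)
= 4 / 15 = 4/15

4/15


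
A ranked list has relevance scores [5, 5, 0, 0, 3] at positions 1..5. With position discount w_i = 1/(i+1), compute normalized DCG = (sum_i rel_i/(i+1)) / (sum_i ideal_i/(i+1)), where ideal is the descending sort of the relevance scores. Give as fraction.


Position discount weights w_i = 1/(i+1) for i=1..5:
Weights = [1/2, 1/3, 1/4, 1/5, 1/6]
Actual relevance: [5, 5, 0, 0, 3]
DCG = 5/2 + 5/3 + 0/4 + 0/5 + 3/6 = 14/3
Ideal relevance (sorted desc): [5, 5, 3, 0, 0]
Ideal DCG = 5/2 + 5/3 + 3/4 + 0/5 + 0/6 = 59/12
nDCG = DCG / ideal_DCG = 14/3 / 59/12 = 56/59

56/59


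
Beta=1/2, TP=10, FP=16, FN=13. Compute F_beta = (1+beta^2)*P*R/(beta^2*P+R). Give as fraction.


P = TP/(TP+FP) = 10/26 = 5/13
R = TP/(TP+FN) = 10/23 = 10/23
beta^2 = 1/2^2 = 1/4
(1 + beta^2) = 5/4
Numerator = (1+beta^2)*P*R = 125/598
Denominator = beta^2*P + R = 5/52 + 10/23 = 635/1196
F_beta = 50/127

50/127


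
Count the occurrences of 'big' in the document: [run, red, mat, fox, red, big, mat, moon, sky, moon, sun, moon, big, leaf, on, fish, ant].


Document has 17 words
Scanning for 'big':
Found at positions: [5, 12]
Count = 2

2


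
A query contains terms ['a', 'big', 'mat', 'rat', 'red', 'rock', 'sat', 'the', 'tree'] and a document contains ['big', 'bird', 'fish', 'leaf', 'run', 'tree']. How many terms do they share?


Query terms: ['a', 'big', 'mat', 'rat', 'red', 'rock', 'sat', 'the', 'tree']
Document terms: ['big', 'bird', 'fish', 'leaf', 'run', 'tree']
Common terms: ['big', 'tree']
Overlap count = 2

2


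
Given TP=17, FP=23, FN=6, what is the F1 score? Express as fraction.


F1 = 2 * P * R / (P + R)
P = TP/(TP+FP) = 17/40 = 17/40
R = TP/(TP+FN) = 17/23 = 17/23
2 * P * R = 2 * 17/40 * 17/23 = 289/460
P + R = 17/40 + 17/23 = 1071/920
F1 = 289/460 / 1071/920 = 34/63

34/63


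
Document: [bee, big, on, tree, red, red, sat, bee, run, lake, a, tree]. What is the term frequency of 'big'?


Document has 12 words
Scanning for 'big':
Found at positions: [1]
Count = 1

1


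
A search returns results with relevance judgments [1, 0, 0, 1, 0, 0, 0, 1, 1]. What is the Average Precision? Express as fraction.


Computing P@k for each relevant position:
Position 1: relevant, P@1 = 1/1 = 1
Position 2: not relevant
Position 3: not relevant
Position 4: relevant, P@4 = 2/4 = 1/2
Position 5: not relevant
Position 6: not relevant
Position 7: not relevant
Position 8: relevant, P@8 = 3/8 = 3/8
Position 9: relevant, P@9 = 4/9 = 4/9
Sum of P@k = 1 + 1/2 + 3/8 + 4/9 = 167/72
AP = 167/72 / 4 = 167/288

167/288


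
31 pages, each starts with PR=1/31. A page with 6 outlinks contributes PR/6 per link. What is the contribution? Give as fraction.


Initial PR = 1/31 = 1/31
Outlinks = 6
Contribution per link = PR / outlinks
= 1/31 / 6
= 1/186

1/186


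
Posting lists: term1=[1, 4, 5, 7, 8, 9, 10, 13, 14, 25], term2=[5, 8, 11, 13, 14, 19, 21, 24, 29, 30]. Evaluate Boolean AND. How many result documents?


Boolean AND: find intersection of posting lists
term1 docs: [1, 4, 5, 7, 8, 9, 10, 13, 14, 25]
term2 docs: [5, 8, 11, 13, 14, 19, 21, 24, 29, 30]
Intersection: [5, 8, 13, 14]
|intersection| = 4

4


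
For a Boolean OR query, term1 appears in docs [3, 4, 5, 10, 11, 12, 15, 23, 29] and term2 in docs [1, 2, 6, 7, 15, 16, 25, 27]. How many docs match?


Boolean OR: find union of posting lists
term1 docs: [3, 4, 5, 10, 11, 12, 15, 23, 29]
term2 docs: [1, 2, 6, 7, 15, 16, 25, 27]
Union: [1, 2, 3, 4, 5, 6, 7, 10, 11, 12, 15, 16, 23, 25, 27, 29]
|union| = 16

16


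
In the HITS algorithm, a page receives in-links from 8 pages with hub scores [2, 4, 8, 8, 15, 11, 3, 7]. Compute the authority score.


Authority = sum of hub scores of in-linkers
In-link 1: hub score = 2
In-link 2: hub score = 4
In-link 3: hub score = 8
In-link 4: hub score = 8
In-link 5: hub score = 15
In-link 6: hub score = 11
In-link 7: hub score = 3
In-link 8: hub score = 7
Authority = 2 + 4 + 8 + 8 + 15 + 11 + 3 + 7 = 58

58


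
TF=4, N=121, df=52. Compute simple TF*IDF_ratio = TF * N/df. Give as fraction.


TF * (N/df)
= 4 * (121/52)
= 4 * 121/52
= 121/13

121/13


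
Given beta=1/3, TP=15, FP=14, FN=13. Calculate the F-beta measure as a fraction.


P = TP/(TP+FP) = 15/29 = 15/29
R = TP/(TP+FN) = 15/28 = 15/28
beta^2 = 1/3^2 = 1/9
(1 + beta^2) = 10/9
Numerator = (1+beta^2)*P*R = 125/406
Denominator = beta^2*P + R = 5/87 + 15/28 = 1445/2436
F_beta = 150/289

150/289


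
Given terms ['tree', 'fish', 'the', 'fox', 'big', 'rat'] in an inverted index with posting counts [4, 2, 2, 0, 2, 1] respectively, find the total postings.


Summing posting list sizes:
'tree': 4 postings
'fish': 2 postings
'the': 2 postings
'fox': 0 postings
'big': 2 postings
'rat': 1 postings
Total = 4 + 2 + 2 + 0 + 2 + 1 = 11

11


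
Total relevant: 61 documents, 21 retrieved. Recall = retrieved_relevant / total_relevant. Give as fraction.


Recall = retrieved_relevant / total_relevant
= 21 / 61
= 21 / (21 + 40)
= 21/61

21/61


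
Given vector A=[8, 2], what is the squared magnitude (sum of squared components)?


|A|^2 = sum of squared components
A[0]^2 = 8^2 = 64
A[1]^2 = 2^2 = 4
Sum = 64 + 4 = 68

68


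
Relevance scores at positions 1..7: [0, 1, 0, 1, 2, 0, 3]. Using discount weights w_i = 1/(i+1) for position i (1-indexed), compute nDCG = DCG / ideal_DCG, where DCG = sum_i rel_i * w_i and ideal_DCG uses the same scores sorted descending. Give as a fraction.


Position discount weights w_i = 1/(i+1) for i=1..7:
Weights = [1/2, 1/3, 1/4, 1/5, 1/6, 1/7, 1/8]
Actual relevance: [0, 1, 0, 1, 2, 0, 3]
DCG = 0/2 + 1/3 + 0/4 + 1/5 + 2/6 + 0/7 + 3/8 = 149/120
Ideal relevance (sorted desc): [3, 2, 1, 1, 0, 0, 0]
Ideal DCG = 3/2 + 2/3 + 1/4 + 1/5 + 0/6 + 0/7 + 0/8 = 157/60
nDCG = DCG / ideal_DCG = 149/120 / 157/60 = 149/314

149/314


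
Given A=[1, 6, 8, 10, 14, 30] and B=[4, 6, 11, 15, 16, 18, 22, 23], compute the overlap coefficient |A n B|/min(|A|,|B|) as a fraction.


A intersect B = [6]
|A intersect B| = 1
min(|A|, |B|) = min(6, 8) = 6
Overlap = 1 / 6 = 1/6

1/6


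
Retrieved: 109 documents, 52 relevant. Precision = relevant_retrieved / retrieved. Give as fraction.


Precision = relevant_retrieved / total_retrieved
= 52 / 109
= 52 / (52 + 57)
= 52/109

52/109


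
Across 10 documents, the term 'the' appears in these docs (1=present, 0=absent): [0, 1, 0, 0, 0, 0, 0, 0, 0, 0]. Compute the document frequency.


Checking each document for 'the':
Doc 1: absent
Doc 2: present
Doc 3: absent
Doc 4: absent
Doc 5: absent
Doc 6: absent
Doc 7: absent
Doc 8: absent
Doc 9: absent
Doc 10: absent
df = sum of presences = 0 + 1 + 0 + 0 + 0 + 0 + 0 + 0 + 0 + 0 = 1

1


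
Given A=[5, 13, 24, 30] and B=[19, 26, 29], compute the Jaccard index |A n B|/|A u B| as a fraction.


A intersect B = []
|A intersect B| = 0
A union B = [5, 13, 19, 24, 26, 29, 30]
|A union B| = 7
Jaccard = 0/7 = 0

0


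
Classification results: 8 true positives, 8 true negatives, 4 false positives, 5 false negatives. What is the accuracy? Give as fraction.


Accuracy = (TP + TN) / (TP + TN + FP + FN)
TP + TN = 8 + 8 = 16
Total = 8 + 8 + 4 + 5 = 25
Accuracy = 16 / 25 = 16/25

16/25


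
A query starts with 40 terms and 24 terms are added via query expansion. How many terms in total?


Original terms: 40
Expansion terms: 24
Total = 40 + 24 = 64

64


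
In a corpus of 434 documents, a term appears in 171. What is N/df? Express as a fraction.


IDF ratio = N / df
= 434 / 171
= 434/171

434/171


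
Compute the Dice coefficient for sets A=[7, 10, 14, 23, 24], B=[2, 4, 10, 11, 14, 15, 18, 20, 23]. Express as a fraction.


A intersect B = [10, 14, 23]
|A intersect B| = 3
|A| = 5, |B| = 9
Dice = 2*3 / (5+9)
= 6 / 14 = 3/7

3/7


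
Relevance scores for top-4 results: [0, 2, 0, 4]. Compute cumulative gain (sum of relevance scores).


Cumulative Gain = sum of relevance scores
Position 1: rel=0, running sum=0
Position 2: rel=2, running sum=2
Position 3: rel=0, running sum=2
Position 4: rel=4, running sum=6
CG = 6

6


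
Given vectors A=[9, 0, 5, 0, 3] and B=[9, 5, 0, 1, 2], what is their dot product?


Dot product = sum of element-wise products
A[0]*B[0] = 9*9 = 81
A[1]*B[1] = 0*5 = 0
A[2]*B[2] = 5*0 = 0
A[3]*B[3] = 0*1 = 0
A[4]*B[4] = 3*2 = 6
Sum = 81 + 0 + 0 + 0 + 6 = 87

87


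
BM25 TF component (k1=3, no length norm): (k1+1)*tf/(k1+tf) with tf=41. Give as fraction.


BM25 TF component = (k1+1)*tf / (k1+tf)
k1 = 3, tf = 41
Numerator = (3+1)*41 = 164
Denominator = 3 + 41 = 44
= 164/44 = 41/11

41/11


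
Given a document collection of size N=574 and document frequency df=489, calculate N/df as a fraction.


IDF ratio = N / df
= 574 / 489
= 574/489

574/489


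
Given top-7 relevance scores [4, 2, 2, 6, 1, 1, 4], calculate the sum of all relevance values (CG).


Cumulative Gain = sum of relevance scores
Position 1: rel=4, running sum=4
Position 2: rel=2, running sum=6
Position 3: rel=2, running sum=8
Position 4: rel=6, running sum=14
Position 5: rel=1, running sum=15
Position 6: rel=1, running sum=16
Position 7: rel=4, running sum=20
CG = 20

20


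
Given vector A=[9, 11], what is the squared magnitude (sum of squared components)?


|A|^2 = sum of squared components
A[0]^2 = 9^2 = 81
A[1]^2 = 11^2 = 121
Sum = 81 + 121 = 202

202


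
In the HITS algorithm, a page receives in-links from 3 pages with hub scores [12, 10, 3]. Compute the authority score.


Authority = sum of hub scores of in-linkers
In-link 1: hub score = 12
In-link 2: hub score = 10
In-link 3: hub score = 3
Authority = 12 + 10 + 3 = 25

25


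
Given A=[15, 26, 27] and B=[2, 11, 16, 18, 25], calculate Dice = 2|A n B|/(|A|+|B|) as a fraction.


A intersect B = []
|A intersect B| = 0
|A| = 3, |B| = 5
Dice = 2*0 / (3+5)
= 0 / 8 = 0

0


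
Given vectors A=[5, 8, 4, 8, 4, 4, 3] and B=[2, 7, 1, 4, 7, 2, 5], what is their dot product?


Dot product = sum of element-wise products
A[0]*B[0] = 5*2 = 10
A[1]*B[1] = 8*7 = 56
A[2]*B[2] = 4*1 = 4
A[3]*B[3] = 8*4 = 32
A[4]*B[4] = 4*7 = 28
A[5]*B[5] = 4*2 = 8
A[6]*B[6] = 3*5 = 15
Sum = 10 + 56 + 4 + 32 + 28 + 8 + 15 = 153

153


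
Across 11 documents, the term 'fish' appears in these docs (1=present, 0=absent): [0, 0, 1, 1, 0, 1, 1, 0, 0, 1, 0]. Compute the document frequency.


Checking each document for 'fish':
Doc 1: absent
Doc 2: absent
Doc 3: present
Doc 4: present
Doc 5: absent
Doc 6: present
Doc 7: present
Doc 8: absent
Doc 9: absent
Doc 10: present
Doc 11: absent
df = sum of presences = 0 + 0 + 1 + 1 + 0 + 1 + 1 + 0 + 0 + 1 + 0 = 5

5


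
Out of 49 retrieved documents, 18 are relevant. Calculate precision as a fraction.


Precision = relevant_retrieved / total_retrieved
= 18 / 49
= 18 / (18 + 31)
= 18/49

18/49


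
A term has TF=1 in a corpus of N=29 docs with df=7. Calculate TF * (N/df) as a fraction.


TF * (N/df)
= 1 * (29/7)
= 1 * 29/7
= 29/7

29/7


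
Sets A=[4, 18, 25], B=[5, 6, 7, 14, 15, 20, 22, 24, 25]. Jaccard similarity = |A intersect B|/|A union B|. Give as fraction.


A intersect B = [25]
|A intersect B| = 1
A union B = [4, 5, 6, 7, 14, 15, 18, 20, 22, 24, 25]
|A union B| = 11
Jaccard = 1/11 = 1/11

1/11


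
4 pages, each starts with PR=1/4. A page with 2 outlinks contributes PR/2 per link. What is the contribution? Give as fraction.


Initial PR = 1/4 = 1/4
Outlinks = 2
Contribution per link = PR / outlinks
= 1/4 / 2
= 1/8

1/8


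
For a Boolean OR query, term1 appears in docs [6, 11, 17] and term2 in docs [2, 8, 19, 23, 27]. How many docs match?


Boolean OR: find union of posting lists
term1 docs: [6, 11, 17]
term2 docs: [2, 8, 19, 23, 27]
Union: [2, 6, 8, 11, 17, 19, 23, 27]
|union| = 8

8


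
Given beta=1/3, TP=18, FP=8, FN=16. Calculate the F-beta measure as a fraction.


P = TP/(TP+FP) = 18/26 = 9/13
R = TP/(TP+FN) = 18/34 = 9/17
beta^2 = 1/3^2 = 1/9
(1 + beta^2) = 10/9
Numerator = (1+beta^2)*P*R = 90/221
Denominator = beta^2*P + R = 1/13 + 9/17 = 134/221
F_beta = 45/67

45/67


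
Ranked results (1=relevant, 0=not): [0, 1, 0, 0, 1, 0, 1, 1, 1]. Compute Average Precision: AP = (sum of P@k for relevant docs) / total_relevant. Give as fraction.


Computing P@k for each relevant position:
Position 1: not relevant
Position 2: relevant, P@2 = 1/2 = 1/2
Position 3: not relevant
Position 4: not relevant
Position 5: relevant, P@5 = 2/5 = 2/5
Position 6: not relevant
Position 7: relevant, P@7 = 3/7 = 3/7
Position 8: relevant, P@8 = 4/8 = 1/2
Position 9: relevant, P@9 = 5/9 = 5/9
Sum of P@k = 1/2 + 2/5 + 3/7 + 1/2 + 5/9 = 751/315
AP = 751/315 / 5 = 751/1575

751/1575


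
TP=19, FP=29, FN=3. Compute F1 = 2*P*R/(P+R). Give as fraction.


F1 = 2 * P * R / (P + R)
P = TP/(TP+FP) = 19/48 = 19/48
R = TP/(TP+FN) = 19/22 = 19/22
2 * P * R = 2 * 19/48 * 19/22 = 361/528
P + R = 19/48 + 19/22 = 665/528
F1 = 361/528 / 665/528 = 19/35

19/35


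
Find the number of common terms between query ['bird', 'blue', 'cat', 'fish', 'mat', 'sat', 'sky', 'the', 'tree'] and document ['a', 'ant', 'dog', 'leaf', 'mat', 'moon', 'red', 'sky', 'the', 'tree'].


Query terms: ['bird', 'blue', 'cat', 'fish', 'mat', 'sat', 'sky', 'the', 'tree']
Document terms: ['a', 'ant', 'dog', 'leaf', 'mat', 'moon', 'red', 'sky', 'the', 'tree']
Common terms: ['mat', 'sky', 'the', 'tree']
Overlap count = 4

4


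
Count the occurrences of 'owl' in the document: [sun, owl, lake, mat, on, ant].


Document has 6 words
Scanning for 'owl':
Found at positions: [1]
Count = 1

1


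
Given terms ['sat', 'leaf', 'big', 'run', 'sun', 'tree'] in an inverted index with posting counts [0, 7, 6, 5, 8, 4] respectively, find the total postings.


Summing posting list sizes:
'sat': 0 postings
'leaf': 7 postings
'big': 6 postings
'run': 5 postings
'sun': 8 postings
'tree': 4 postings
Total = 0 + 7 + 6 + 5 + 8 + 4 = 30

30


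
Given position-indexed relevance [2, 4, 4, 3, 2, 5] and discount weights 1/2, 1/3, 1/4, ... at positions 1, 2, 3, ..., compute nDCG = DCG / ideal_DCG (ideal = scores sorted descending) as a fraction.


Position discount weights w_i = 1/(i+1) for i=1..6:
Weights = [1/2, 1/3, 1/4, 1/5, 1/6, 1/7]
Actual relevance: [2, 4, 4, 3, 2, 5]
DCG = 2/2 + 4/3 + 4/4 + 3/5 + 2/6 + 5/7 = 523/105
Ideal relevance (sorted desc): [5, 4, 4, 3, 2, 2]
Ideal DCG = 5/2 + 4/3 + 4/4 + 3/5 + 2/6 + 2/7 = 1271/210
nDCG = DCG / ideal_DCG = 523/105 / 1271/210 = 1046/1271

1046/1271


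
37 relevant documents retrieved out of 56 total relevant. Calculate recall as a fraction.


Recall = retrieved_relevant / total_relevant
= 37 / 56
= 37 / (37 + 19)
= 37/56

37/56


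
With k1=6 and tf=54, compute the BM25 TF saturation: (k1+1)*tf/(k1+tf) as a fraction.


BM25 TF component = (k1+1)*tf / (k1+tf)
k1 = 6, tf = 54
Numerator = (6+1)*54 = 378
Denominator = 6 + 54 = 60
= 378/60 = 63/10

63/10


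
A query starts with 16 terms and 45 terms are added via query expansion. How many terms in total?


Original terms: 16
Expansion terms: 45
Total = 16 + 45 = 61

61


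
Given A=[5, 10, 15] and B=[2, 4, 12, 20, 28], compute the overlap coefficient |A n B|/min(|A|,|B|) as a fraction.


A intersect B = []
|A intersect B| = 0
min(|A|, |B|) = min(3, 5) = 3
Overlap = 0 / 3 = 0

0


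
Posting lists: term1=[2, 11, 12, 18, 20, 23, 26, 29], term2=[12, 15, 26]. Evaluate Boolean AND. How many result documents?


Boolean AND: find intersection of posting lists
term1 docs: [2, 11, 12, 18, 20, 23, 26, 29]
term2 docs: [12, 15, 26]
Intersection: [12, 26]
|intersection| = 2

2


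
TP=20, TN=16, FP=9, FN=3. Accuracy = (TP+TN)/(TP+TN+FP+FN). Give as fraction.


Accuracy = (TP + TN) / (TP + TN + FP + FN)
TP + TN = 20 + 16 = 36
Total = 20 + 16 + 9 + 3 = 48
Accuracy = 36 / 48 = 3/4

3/4


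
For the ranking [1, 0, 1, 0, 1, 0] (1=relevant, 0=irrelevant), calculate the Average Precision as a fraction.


Computing P@k for each relevant position:
Position 1: relevant, P@1 = 1/1 = 1
Position 2: not relevant
Position 3: relevant, P@3 = 2/3 = 2/3
Position 4: not relevant
Position 5: relevant, P@5 = 3/5 = 3/5
Position 6: not relevant
Sum of P@k = 1 + 2/3 + 3/5 = 34/15
AP = 34/15 / 3 = 34/45

34/45


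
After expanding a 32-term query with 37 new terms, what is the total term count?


Original terms: 32
Expansion terms: 37
Total = 32 + 37 = 69

69


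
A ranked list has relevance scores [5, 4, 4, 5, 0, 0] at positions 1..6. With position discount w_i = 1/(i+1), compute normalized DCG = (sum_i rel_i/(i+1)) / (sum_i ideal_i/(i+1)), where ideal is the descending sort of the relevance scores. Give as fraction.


Position discount weights w_i = 1/(i+1) for i=1..6:
Weights = [1/2, 1/3, 1/4, 1/5, 1/6, 1/7]
Actual relevance: [5, 4, 4, 5, 0, 0]
DCG = 5/2 + 4/3 + 4/4 + 5/5 + 0/6 + 0/7 = 35/6
Ideal relevance (sorted desc): [5, 5, 4, 4, 0, 0]
Ideal DCG = 5/2 + 5/3 + 4/4 + 4/5 + 0/6 + 0/7 = 179/30
nDCG = DCG / ideal_DCG = 35/6 / 179/30 = 175/179

175/179


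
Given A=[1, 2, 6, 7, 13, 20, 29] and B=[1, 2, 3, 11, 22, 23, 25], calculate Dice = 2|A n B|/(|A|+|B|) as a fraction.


A intersect B = [1, 2]
|A intersect B| = 2
|A| = 7, |B| = 7
Dice = 2*2 / (7+7)
= 4 / 14 = 2/7

2/7


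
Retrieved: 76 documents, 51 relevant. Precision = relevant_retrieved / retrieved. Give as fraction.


Precision = relevant_retrieved / total_retrieved
= 51 / 76
= 51 / (51 + 25)
= 51/76

51/76


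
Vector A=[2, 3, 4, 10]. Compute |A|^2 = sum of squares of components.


|A|^2 = sum of squared components
A[0]^2 = 2^2 = 4
A[1]^2 = 3^2 = 9
A[2]^2 = 4^2 = 16
A[3]^2 = 10^2 = 100
Sum = 4 + 9 + 16 + 100 = 129

129


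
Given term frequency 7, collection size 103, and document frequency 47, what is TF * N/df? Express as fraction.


TF * (N/df)
= 7 * (103/47)
= 7 * 103/47
= 721/47

721/47


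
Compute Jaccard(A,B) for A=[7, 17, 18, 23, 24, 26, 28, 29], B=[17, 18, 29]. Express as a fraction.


A intersect B = [17, 18, 29]
|A intersect B| = 3
A union B = [7, 17, 18, 23, 24, 26, 28, 29]
|A union B| = 8
Jaccard = 3/8 = 3/8

3/8


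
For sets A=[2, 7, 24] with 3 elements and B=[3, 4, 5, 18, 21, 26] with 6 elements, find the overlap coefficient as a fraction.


A intersect B = []
|A intersect B| = 0
min(|A|, |B|) = min(3, 6) = 3
Overlap = 0 / 3 = 0

0


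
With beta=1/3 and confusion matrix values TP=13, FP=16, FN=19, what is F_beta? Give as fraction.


P = TP/(TP+FP) = 13/29 = 13/29
R = TP/(TP+FN) = 13/32 = 13/32
beta^2 = 1/3^2 = 1/9
(1 + beta^2) = 10/9
Numerator = (1+beta^2)*P*R = 845/4176
Denominator = beta^2*P + R = 13/261 + 13/32 = 3809/8352
F_beta = 130/293

130/293


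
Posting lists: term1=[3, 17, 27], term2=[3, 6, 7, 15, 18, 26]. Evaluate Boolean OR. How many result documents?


Boolean OR: find union of posting lists
term1 docs: [3, 17, 27]
term2 docs: [3, 6, 7, 15, 18, 26]
Union: [3, 6, 7, 15, 17, 18, 26, 27]
|union| = 8

8


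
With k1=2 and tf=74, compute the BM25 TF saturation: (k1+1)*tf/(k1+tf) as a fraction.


BM25 TF component = (k1+1)*tf / (k1+tf)
k1 = 2, tf = 74
Numerator = (2+1)*74 = 222
Denominator = 2 + 74 = 76
= 222/76 = 111/38

111/38


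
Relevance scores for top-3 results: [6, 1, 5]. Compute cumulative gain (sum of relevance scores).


Cumulative Gain = sum of relevance scores
Position 1: rel=6, running sum=6
Position 2: rel=1, running sum=7
Position 3: rel=5, running sum=12
CG = 12

12


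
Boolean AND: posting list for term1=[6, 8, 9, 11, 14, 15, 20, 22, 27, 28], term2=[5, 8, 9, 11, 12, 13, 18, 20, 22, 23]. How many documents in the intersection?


Boolean AND: find intersection of posting lists
term1 docs: [6, 8, 9, 11, 14, 15, 20, 22, 27, 28]
term2 docs: [5, 8, 9, 11, 12, 13, 18, 20, 22, 23]
Intersection: [8, 9, 11, 20, 22]
|intersection| = 5

5


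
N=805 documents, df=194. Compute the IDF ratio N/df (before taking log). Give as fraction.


IDF ratio = N / df
= 805 / 194
= 805/194

805/194


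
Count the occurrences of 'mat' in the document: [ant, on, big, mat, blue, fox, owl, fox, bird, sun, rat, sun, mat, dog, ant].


Document has 15 words
Scanning for 'mat':
Found at positions: [3, 12]
Count = 2

2


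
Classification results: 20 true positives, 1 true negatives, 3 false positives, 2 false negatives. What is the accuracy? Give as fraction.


Accuracy = (TP + TN) / (TP + TN + FP + FN)
TP + TN = 20 + 1 = 21
Total = 20 + 1 + 3 + 2 = 26
Accuracy = 21 / 26 = 21/26

21/26


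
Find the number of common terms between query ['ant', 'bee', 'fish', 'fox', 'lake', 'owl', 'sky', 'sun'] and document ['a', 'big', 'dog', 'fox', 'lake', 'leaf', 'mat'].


Query terms: ['ant', 'bee', 'fish', 'fox', 'lake', 'owl', 'sky', 'sun']
Document terms: ['a', 'big', 'dog', 'fox', 'lake', 'leaf', 'mat']
Common terms: ['fox', 'lake']
Overlap count = 2

2


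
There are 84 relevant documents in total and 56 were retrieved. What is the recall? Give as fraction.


Recall = retrieved_relevant / total_relevant
= 56 / 84
= 56 / (56 + 28)
= 2/3

2/3


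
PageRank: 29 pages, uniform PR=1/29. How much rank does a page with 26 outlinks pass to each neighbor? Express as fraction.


Initial PR = 1/29 = 1/29
Outlinks = 26
Contribution per link = PR / outlinks
= 1/29 / 26
= 1/754

1/754


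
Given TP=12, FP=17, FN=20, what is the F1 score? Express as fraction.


F1 = 2 * P * R / (P + R)
P = TP/(TP+FP) = 12/29 = 12/29
R = TP/(TP+FN) = 12/32 = 3/8
2 * P * R = 2 * 12/29 * 3/8 = 9/29
P + R = 12/29 + 3/8 = 183/232
F1 = 9/29 / 183/232 = 24/61

24/61


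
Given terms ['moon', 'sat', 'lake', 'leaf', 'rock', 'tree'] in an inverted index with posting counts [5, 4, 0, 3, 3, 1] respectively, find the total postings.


Summing posting list sizes:
'moon': 5 postings
'sat': 4 postings
'lake': 0 postings
'leaf': 3 postings
'rock': 3 postings
'tree': 1 postings
Total = 5 + 4 + 0 + 3 + 3 + 1 = 16

16


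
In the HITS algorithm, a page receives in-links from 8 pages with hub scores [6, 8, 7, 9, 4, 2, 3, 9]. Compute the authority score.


Authority = sum of hub scores of in-linkers
In-link 1: hub score = 6
In-link 2: hub score = 8
In-link 3: hub score = 7
In-link 4: hub score = 9
In-link 5: hub score = 4
In-link 6: hub score = 2
In-link 7: hub score = 3
In-link 8: hub score = 9
Authority = 6 + 8 + 7 + 9 + 4 + 2 + 3 + 9 = 48

48


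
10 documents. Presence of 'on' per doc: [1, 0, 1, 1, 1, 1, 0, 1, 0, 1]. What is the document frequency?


Checking each document for 'on':
Doc 1: present
Doc 2: absent
Doc 3: present
Doc 4: present
Doc 5: present
Doc 6: present
Doc 7: absent
Doc 8: present
Doc 9: absent
Doc 10: present
df = sum of presences = 1 + 0 + 1 + 1 + 1 + 1 + 0 + 1 + 0 + 1 = 7

7


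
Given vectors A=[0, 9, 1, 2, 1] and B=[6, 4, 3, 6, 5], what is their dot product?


Dot product = sum of element-wise products
A[0]*B[0] = 0*6 = 0
A[1]*B[1] = 9*4 = 36
A[2]*B[2] = 1*3 = 3
A[3]*B[3] = 2*6 = 12
A[4]*B[4] = 1*5 = 5
Sum = 0 + 36 + 3 + 12 + 5 = 56

56


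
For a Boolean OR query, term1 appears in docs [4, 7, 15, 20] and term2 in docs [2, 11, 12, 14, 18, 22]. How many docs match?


Boolean OR: find union of posting lists
term1 docs: [4, 7, 15, 20]
term2 docs: [2, 11, 12, 14, 18, 22]
Union: [2, 4, 7, 11, 12, 14, 15, 18, 20, 22]
|union| = 10

10


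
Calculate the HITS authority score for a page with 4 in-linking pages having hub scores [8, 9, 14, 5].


Authority = sum of hub scores of in-linkers
In-link 1: hub score = 8
In-link 2: hub score = 9
In-link 3: hub score = 14
In-link 4: hub score = 5
Authority = 8 + 9 + 14 + 5 = 36

36


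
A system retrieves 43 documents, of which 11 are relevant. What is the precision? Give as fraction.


Precision = relevant_retrieved / total_retrieved
= 11 / 43
= 11 / (11 + 32)
= 11/43

11/43


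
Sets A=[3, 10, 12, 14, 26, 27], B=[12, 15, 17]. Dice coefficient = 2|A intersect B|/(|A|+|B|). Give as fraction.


A intersect B = [12]
|A intersect B| = 1
|A| = 6, |B| = 3
Dice = 2*1 / (6+3)
= 2 / 9 = 2/9

2/9


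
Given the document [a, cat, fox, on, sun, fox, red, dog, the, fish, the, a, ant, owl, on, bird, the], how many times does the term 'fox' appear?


Document has 17 words
Scanning for 'fox':
Found at positions: [2, 5]
Count = 2

2


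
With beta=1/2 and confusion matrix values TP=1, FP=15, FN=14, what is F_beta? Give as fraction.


P = TP/(TP+FP) = 1/16 = 1/16
R = TP/(TP+FN) = 1/15 = 1/15
beta^2 = 1/2^2 = 1/4
(1 + beta^2) = 5/4
Numerator = (1+beta^2)*P*R = 1/192
Denominator = beta^2*P + R = 1/64 + 1/15 = 79/960
F_beta = 5/79

5/79


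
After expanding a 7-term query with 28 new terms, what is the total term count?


Original terms: 7
Expansion terms: 28
Total = 7 + 28 = 35

35
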